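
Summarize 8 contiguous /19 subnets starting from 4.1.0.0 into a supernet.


Original prefix: /19
Number of subnets: 8 = 2^3
New prefix = 19 - 3 = 16
Supernet: 4.1.0.0/16


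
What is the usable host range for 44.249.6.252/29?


Network: 44.249.6.248
Broadcast: 44.249.6.255
First usable = network + 1
Last usable = broadcast - 1
Range: 44.249.6.249 to 44.249.6.254


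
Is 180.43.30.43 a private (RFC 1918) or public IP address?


RFC 1918 private ranges:
  10.0.0.0/8 (10.0.0.0 - 10.255.255.255)
  172.16.0.0/12 (172.16.0.0 - 172.31.255.255)
  192.168.0.0/16 (192.168.0.0 - 192.168.255.255)
Public (not in any RFC 1918 range)


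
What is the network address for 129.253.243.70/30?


IP:   10000001.11111101.11110011.01000110
Mask: 11111111.11111111.11111111.11111100
AND operation:
Net:  10000001.11111101.11110011.01000100
Network: 129.253.243.68/30


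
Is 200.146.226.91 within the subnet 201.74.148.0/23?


Subnet network: 201.74.148.0
Test IP AND mask: 200.146.226.0
No, 200.146.226.91 is not in 201.74.148.0/23


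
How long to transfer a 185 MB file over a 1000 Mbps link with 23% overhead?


Effective throughput = 1000 * (1 - 23/100) = 770 Mbps
File size in Mb = 185 * 8 = 1480 Mb
Time = 1480 / 770
Time = 1.9221 seconds


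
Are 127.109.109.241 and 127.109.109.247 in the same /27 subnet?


Mask: 255.255.255.224
127.109.109.241 AND mask = 127.109.109.224
127.109.109.247 AND mask = 127.109.109.224
Yes, same subnet (127.109.109.224)


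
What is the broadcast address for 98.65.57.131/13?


Network: 98.64.0.0/13
Host bits = 19
Set all host bits to 1:
Broadcast: 98.71.255.255


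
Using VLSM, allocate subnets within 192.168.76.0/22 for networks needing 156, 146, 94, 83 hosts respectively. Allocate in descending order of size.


156 hosts -> /24 (254 usable): 192.168.76.0/24
146 hosts -> /24 (254 usable): 192.168.77.0/24
94 hosts -> /25 (126 usable): 192.168.78.0/25
83 hosts -> /25 (126 usable): 192.168.78.128/25
Allocation: 192.168.76.0/24 (156 hosts, 254 usable); 192.168.77.0/24 (146 hosts, 254 usable); 192.168.78.0/25 (94 hosts, 126 usable); 192.168.78.128/25 (83 hosts, 126 usable)


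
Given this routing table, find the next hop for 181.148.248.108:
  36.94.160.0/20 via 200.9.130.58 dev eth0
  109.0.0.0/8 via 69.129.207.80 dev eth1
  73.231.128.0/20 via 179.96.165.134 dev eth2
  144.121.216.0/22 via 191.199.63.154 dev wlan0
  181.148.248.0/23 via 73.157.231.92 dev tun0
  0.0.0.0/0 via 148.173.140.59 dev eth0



Longest prefix match for 181.148.248.108:
  /20 36.94.160.0: no
  /8 109.0.0.0: no
  /20 73.231.128.0: no
  /22 144.121.216.0: no
  /23 181.148.248.0: MATCH
  /0 0.0.0.0: MATCH
Selected: next-hop 73.157.231.92 via tun0 (matched /23)


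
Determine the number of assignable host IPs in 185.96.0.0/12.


Host bits = 32 - 12 = 20
Total addresses = 2^20 = 1048576
Usable = total - 2 (network and broadcast)
Usable hosts: 1048574


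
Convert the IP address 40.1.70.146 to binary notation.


40 = 00101000
1 = 00000001
70 = 01000110
146 = 10010010
Binary: 00101000.00000001.01000110.10010010


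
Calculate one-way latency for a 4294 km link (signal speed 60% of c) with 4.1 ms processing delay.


Speed = 0.6 * 3e5 km/s = 180000 km/s
Propagation delay = 4294 / 180000 = 0.0239 s = 23.8556 ms
Processing delay = 4.1 ms
Total one-way latency = 27.9556 ms


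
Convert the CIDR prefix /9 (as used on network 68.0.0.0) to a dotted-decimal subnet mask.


/9 means 9 network bits, 23 host bits
Binary: 11111111100000000000000000000000
Mask: 255.128.0.0


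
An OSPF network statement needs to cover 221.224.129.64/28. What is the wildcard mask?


Subnet mask: 255.255.255.240
Wildcard = 255.255.255.255 - subnet mask
255 - 255 = 0
255 - 255 = 0
255 - 255 = 0
255 - 240 = 15
Wildcard: 0.0.0.15


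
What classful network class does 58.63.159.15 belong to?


First octet: 58
Binary: 00111010
0xxxxxxx -> Class A (1-126)
Class A, default mask 255.0.0.0 (/8)


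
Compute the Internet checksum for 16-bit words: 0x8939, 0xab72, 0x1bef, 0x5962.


Sum all words (with carry folding):
+ 0x8939 = 0x8939
+ 0xab72 = 0x34ac
+ 0x1bef = 0x509b
+ 0x5962 = 0xa9fd
One's complement: ~0xa9fd
Checksum = 0x5602


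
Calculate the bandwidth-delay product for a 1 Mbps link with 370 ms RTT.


BDP = bandwidth * RTT
= 1 Mbps * 370 ms
= 1 * 1e6 * 370 / 1000 bits
= 370000 bits
= 46250 bytes
= 45.166 KB
BDP = 370000 bits (46250 bytes)


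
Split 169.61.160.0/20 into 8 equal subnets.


New prefix = 20 + 3 = 23
Each subnet has 512 addresses
  169.61.160.0/23
  169.61.162.0/23
  169.61.164.0/23
  169.61.166.0/23
  169.61.168.0/23
  169.61.170.0/23
  169.61.172.0/23
  169.61.174.0/23
Subnets: 169.61.160.0/23, 169.61.162.0/23, 169.61.164.0/23, 169.61.166.0/23, 169.61.168.0/23, 169.61.170.0/23, 169.61.172.0/23, 169.61.174.0/23


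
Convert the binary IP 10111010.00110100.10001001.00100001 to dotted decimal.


10111010 = 186
00110100 = 52
10001001 = 137
00100001 = 33
IP: 186.52.137.33


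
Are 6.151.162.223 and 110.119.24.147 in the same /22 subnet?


Mask: 255.255.252.0
6.151.162.223 AND mask = 6.151.160.0
110.119.24.147 AND mask = 110.119.24.0
No, different subnets (6.151.160.0 vs 110.119.24.0)


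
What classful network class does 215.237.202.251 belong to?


First octet: 215
Binary: 11010111
110xxxxx -> Class C (192-223)
Class C, default mask 255.255.255.0 (/24)


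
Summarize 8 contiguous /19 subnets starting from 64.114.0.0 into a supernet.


Original prefix: /19
Number of subnets: 8 = 2^3
New prefix = 19 - 3 = 16
Supernet: 64.114.0.0/16


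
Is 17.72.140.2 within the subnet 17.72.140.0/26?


Subnet network: 17.72.140.0
Test IP AND mask: 17.72.140.0
Yes, 17.72.140.2 is in 17.72.140.0/26


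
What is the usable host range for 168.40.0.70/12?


Network: 168.32.0.0
Broadcast: 168.47.255.255
First usable = network + 1
Last usable = broadcast - 1
Range: 168.32.0.1 to 168.47.255.254


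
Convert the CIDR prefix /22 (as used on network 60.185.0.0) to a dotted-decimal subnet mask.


/22 means 22 network bits, 10 host bits
Binary: 11111111111111111111110000000000
Mask: 255.255.252.0


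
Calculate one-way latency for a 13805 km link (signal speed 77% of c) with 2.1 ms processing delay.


Speed = 0.77 * 3e5 km/s = 231000 km/s
Propagation delay = 13805 / 231000 = 0.0598 s = 59.7619 ms
Processing delay = 2.1 ms
Total one-way latency = 61.8619 ms


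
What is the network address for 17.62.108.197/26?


IP:   00010001.00111110.01101100.11000101
Mask: 11111111.11111111.11111111.11000000
AND operation:
Net:  00010001.00111110.01101100.11000000
Network: 17.62.108.192/26


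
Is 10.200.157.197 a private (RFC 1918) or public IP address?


RFC 1918 private ranges:
  10.0.0.0/8 (10.0.0.0 - 10.255.255.255)
  172.16.0.0/12 (172.16.0.0 - 172.31.255.255)
  192.168.0.0/16 (192.168.0.0 - 192.168.255.255)
Private (in 10.0.0.0/8)


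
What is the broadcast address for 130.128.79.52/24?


Network: 130.128.79.0/24
Host bits = 8
Set all host bits to 1:
Broadcast: 130.128.79.255


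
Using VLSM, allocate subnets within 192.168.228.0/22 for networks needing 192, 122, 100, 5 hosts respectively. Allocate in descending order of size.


192 hosts -> /24 (254 usable): 192.168.228.0/24
122 hosts -> /25 (126 usable): 192.168.229.0/25
100 hosts -> /25 (126 usable): 192.168.229.128/25
5 hosts -> /29 (6 usable): 192.168.230.0/29
Allocation: 192.168.228.0/24 (192 hosts, 254 usable); 192.168.229.0/25 (122 hosts, 126 usable); 192.168.229.128/25 (100 hosts, 126 usable); 192.168.230.0/29 (5 hosts, 6 usable)


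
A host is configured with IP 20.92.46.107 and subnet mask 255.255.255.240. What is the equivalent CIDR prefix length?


Binary: 11111111.11111111.11111111.11110000
Count leading 1s
Prefix: /28


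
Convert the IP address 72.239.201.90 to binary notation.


72 = 01001000
239 = 11101111
201 = 11001001
90 = 01011010
Binary: 01001000.11101111.11001001.01011010


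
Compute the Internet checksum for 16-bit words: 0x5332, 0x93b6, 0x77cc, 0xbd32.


Sum all words (with carry folding):
+ 0x5332 = 0x5332
+ 0x93b6 = 0xe6e8
+ 0x77cc = 0x5eb5
+ 0xbd32 = 0x1be8
One's complement: ~0x1be8
Checksum = 0xe417


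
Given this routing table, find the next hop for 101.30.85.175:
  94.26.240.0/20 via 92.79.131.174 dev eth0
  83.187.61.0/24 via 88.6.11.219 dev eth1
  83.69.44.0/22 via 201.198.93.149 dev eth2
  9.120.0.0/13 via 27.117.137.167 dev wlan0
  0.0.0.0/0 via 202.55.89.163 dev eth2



Longest prefix match for 101.30.85.175:
  /20 94.26.240.0: no
  /24 83.187.61.0: no
  /22 83.69.44.0: no
  /13 9.120.0.0: no
  /0 0.0.0.0: MATCH
Selected: next-hop 202.55.89.163 via eth2 (matched /0)


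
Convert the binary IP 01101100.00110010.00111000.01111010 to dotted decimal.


01101100 = 108
00110010 = 50
00111000 = 56
01111010 = 122
IP: 108.50.56.122


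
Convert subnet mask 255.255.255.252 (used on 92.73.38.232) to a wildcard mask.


Subnet mask: 255.255.255.252
Wildcard = 255.255.255.255 - subnet mask
255 - 255 = 0
255 - 255 = 0
255 - 255 = 0
255 - 252 = 3
Wildcard: 0.0.0.3


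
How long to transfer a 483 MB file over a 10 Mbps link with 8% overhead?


Effective throughput = 10 * (1 - 8/100) = 9.2 Mbps
File size in Mb = 483 * 8 = 3864 Mb
Time = 3864 / 9.2
Time = 420.0 seconds


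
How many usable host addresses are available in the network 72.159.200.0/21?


Host bits = 32 - 21 = 11
Total addresses = 2^11 = 2048
Usable = total - 2 (network and broadcast)
Usable hosts: 2046


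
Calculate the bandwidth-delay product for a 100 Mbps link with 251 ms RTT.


BDP = bandwidth * RTT
= 100 Mbps * 251 ms
= 100 * 1e6 * 251 / 1000 bits
= 25100000 bits
= 3137500 bytes
= 3063.9648 KB
BDP = 25100000 bits (3137500 bytes)


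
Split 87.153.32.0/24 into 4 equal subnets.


New prefix = 24 + 2 = 26
Each subnet has 64 addresses
  87.153.32.0/26
  87.153.32.64/26
  87.153.32.128/26
  87.153.32.192/26
Subnets: 87.153.32.0/26, 87.153.32.64/26, 87.153.32.128/26, 87.153.32.192/26


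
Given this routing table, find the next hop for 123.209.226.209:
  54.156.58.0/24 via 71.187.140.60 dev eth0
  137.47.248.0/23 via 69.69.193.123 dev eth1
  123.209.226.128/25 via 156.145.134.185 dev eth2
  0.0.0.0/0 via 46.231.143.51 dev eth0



Longest prefix match for 123.209.226.209:
  /24 54.156.58.0: no
  /23 137.47.248.0: no
  /25 123.209.226.128: MATCH
  /0 0.0.0.0: MATCH
Selected: next-hop 156.145.134.185 via eth2 (matched /25)


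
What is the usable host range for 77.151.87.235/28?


Network: 77.151.87.224
Broadcast: 77.151.87.239
First usable = network + 1
Last usable = broadcast - 1
Range: 77.151.87.225 to 77.151.87.238


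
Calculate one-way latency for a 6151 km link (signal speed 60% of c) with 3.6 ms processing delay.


Speed = 0.6 * 3e5 km/s = 180000 km/s
Propagation delay = 6151 / 180000 = 0.0342 s = 34.1722 ms
Processing delay = 3.6 ms
Total one-way latency = 37.7722 ms


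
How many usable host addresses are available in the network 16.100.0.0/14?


Host bits = 32 - 14 = 18
Total addresses = 2^18 = 262144
Usable = total - 2 (network and broadcast)
Usable hosts: 262142


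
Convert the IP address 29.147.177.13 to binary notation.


29 = 00011101
147 = 10010011
177 = 10110001
13 = 00001101
Binary: 00011101.10010011.10110001.00001101


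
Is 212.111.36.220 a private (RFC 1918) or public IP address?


RFC 1918 private ranges:
  10.0.0.0/8 (10.0.0.0 - 10.255.255.255)
  172.16.0.0/12 (172.16.0.0 - 172.31.255.255)
  192.168.0.0/16 (192.168.0.0 - 192.168.255.255)
Public (not in any RFC 1918 range)


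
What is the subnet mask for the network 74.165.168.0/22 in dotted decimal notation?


/22 means 22 network bits, 10 host bits
Binary: 11111111111111111111110000000000
Mask: 255.255.252.0


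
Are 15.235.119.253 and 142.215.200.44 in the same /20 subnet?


Mask: 255.255.240.0
15.235.119.253 AND mask = 15.235.112.0
142.215.200.44 AND mask = 142.215.192.0
No, different subnets (15.235.112.0 vs 142.215.192.0)


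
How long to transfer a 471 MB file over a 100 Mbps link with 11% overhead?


Effective throughput = 100 * (1 - 11/100) = 89 Mbps
File size in Mb = 471 * 8 = 3768 Mb
Time = 3768 / 89
Time = 42.3371 seconds


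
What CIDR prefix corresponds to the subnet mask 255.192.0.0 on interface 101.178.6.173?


Binary: 11111111.11000000.00000000.00000000
Count leading 1s
Prefix: /10


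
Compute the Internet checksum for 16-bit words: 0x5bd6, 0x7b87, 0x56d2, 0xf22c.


Sum all words (with carry folding):
+ 0x5bd6 = 0x5bd6
+ 0x7b87 = 0xd75d
+ 0x56d2 = 0x2e30
+ 0xf22c = 0x205d
One's complement: ~0x205d
Checksum = 0xdfa2


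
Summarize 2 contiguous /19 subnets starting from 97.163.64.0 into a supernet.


Original prefix: /19
Number of subnets: 2 = 2^1
New prefix = 19 - 1 = 18
Supernet: 97.163.64.0/18


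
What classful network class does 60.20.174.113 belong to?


First octet: 60
Binary: 00111100
0xxxxxxx -> Class A (1-126)
Class A, default mask 255.0.0.0 (/8)


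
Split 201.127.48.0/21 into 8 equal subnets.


New prefix = 21 + 3 = 24
Each subnet has 256 addresses
  201.127.48.0/24
  201.127.49.0/24
  201.127.50.0/24
  201.127.51.0/24
  201.127.52.0/24
  201.127.53.0/24
  201.127.54.0/24
  201.127.55.0/24
Subnets: 201.127.48.0/24, 201.127.49.0/24, 201.127.50.0/24, 201.127.51.0/24, 201.127.52.0/24, 201.127.53.0/24, 201.127.54.0/24, 201.127.55.0/24


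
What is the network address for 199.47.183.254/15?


IP:   11000111.00101111.10110111.11111110
Mask: 11111111.11111110.00000000.00000000
AND operation:
Net:  11000111.00101110.00000000.00000000
Network: 199.46.0.0/15


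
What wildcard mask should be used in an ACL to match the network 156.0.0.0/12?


Subnet mask: 255.240.0.0
Wildcard = 255.255.255.255 - subnet mask
255 - 255 = 0
255 - 240 = 15
255 - 0 = 255
255 - 0 = 255
Wildcard: 0.15.255.255


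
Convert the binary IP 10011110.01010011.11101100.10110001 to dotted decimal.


10011110 = 158
01010011 = 83
11101100 = 236
10110001 = 177
IP: 158.83.236.177


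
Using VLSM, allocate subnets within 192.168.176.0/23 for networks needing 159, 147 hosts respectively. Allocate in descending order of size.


159 hosts -> /24 (254 usable): 192.168.176.0/24
147 hosts -> /24 (254 usable): 192.168.177.0/24
Allocation: 192.168.176.0/24 (159 hosts, 254 usable); 192.168.177.0/24 (147 hosts, 254 usable)


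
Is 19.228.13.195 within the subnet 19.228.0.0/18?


Subnet network: 19.228.0.0
Test IP AND mask: 19.228.0.0
Yes, 19.228.13.195 is in 19.228.0.0/18


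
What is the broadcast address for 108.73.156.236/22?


Network: 108.73.156.0/22
Host bits = 10
Set all host bits to 1:
Broadcast: 108.73.159.255


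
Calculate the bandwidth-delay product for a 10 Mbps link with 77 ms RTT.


BDP = bandwidth * RTT
= 10 Mbps * 77 ms
= 10 * 1e6 * 77 / 1000 bits
= 770000 bits
= 96250 bytes
= 93.9941 KB
BDP = 770000 bits (96250 bytes)


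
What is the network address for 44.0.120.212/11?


IP:   00101100.00000000.01111000.11010100
Mask: 11111111.11100000.00000000.00000000
AND operation:
Net:  00101100.00000000.00000000.00000000
Network: 44.0.0.0/11


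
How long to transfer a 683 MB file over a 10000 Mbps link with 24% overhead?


Effective throughput = 10000 * (1 - 24/100) = 7600 Mbps
File size in Mb = 683 * 8 = 5464 Mb
Time = 5464 / 7600
Time = 0.7189 seconds


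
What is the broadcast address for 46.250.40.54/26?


Network: 46.250.40.0/26
Host bits = 6
Set all host bits to 1:
Broadcast: 46.250.40.63


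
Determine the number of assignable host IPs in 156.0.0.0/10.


Host bits = 32 - 10 = 22
Total addresses = 2^22 = 4194304
Usable = total - 2 (network and broadcast)
Usable hosts: 4194302


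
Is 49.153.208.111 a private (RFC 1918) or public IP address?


RFC 1918 private ranges:
  10.0.0.0/8 (10.0.0.0 - 10.255.255.255)
  172.16.0.0/12 (172.16.0.0 - 172.31.255.255)
  192.168.0.0/16 (192.168.0.0 - 192.168.255.255)
Public (not in any RFC 1918 range)


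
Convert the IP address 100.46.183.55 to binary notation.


100 = 01100100
46 = 00101110
183 = 10110111
55 = 00110111
Binary: 01100100.00101110.10110111.00110111


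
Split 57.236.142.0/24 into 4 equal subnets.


New prefix = 24 + 2 = 26
Each subnet has 64 addresses
  57.236.142.0/26
  57.236.142.64/26
  57.236.142.128/26
  57.236.142.192/26
Subnets: 57.236.142.0/26, 57.236.142.64/26, 57.236.142.128/26, 57.236.142.192/26


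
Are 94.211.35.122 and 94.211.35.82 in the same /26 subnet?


Mask: 255.255.255.192
94.211.35.122 AND mask = 94.211.35.64
94.211.35.82 AND mask = 94.211.35.64
Yes, same subnet (94.211.35.64)


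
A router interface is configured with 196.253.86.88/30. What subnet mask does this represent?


/30 means 30 network bits, 2 host bits
Binary: 11111111111111111111111111111100
Mask: 255.255.255.252


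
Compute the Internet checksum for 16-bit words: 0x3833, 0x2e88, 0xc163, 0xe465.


Sum all words (with carry folding):
+ 0x3833 = 0x3833
+ 0x2e88 = 0x66bb
+ 0xc163 = 0x281f
+ 0xe465 = 0x0c85
One's complement: ~0x0c85
Checksum = 0xf37a


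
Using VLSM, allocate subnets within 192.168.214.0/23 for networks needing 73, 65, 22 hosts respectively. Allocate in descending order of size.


73 hosts -> /25 (126 usable): 192.168.214.0/25
65 hosts -> /25 (126 usable): 192.168.214.128/25
22 hosts -> /27 (30 usable): 192.168.215.0/27
Allocation: 192.168.214.0/25 (73 hosts, 126 usable); 192.168.214.128/25 (65 hosts, 126 usable); 192.168.215.0/27 (22 hosts, 30 usable)


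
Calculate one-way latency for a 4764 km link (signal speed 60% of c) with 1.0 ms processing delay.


Speed = 0.6 * 3e5 km/s = 180000 km/s
Propagation delay = 4764 / 180000 = 0.0265 s = 26.4667 ms
Processing delay = 1.0 ms
Total one-way latency = 27.4667 ms


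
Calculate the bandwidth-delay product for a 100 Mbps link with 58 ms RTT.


BDP = bandwidth * RTT
= 100 Mbps * 58 ms
= 100 * 1e6 * 58 / 1000 bits
= 5800000 bits
= 725000 bytes
= 708.0078 KB
BDP = 5800000 bits (725000 bytes)


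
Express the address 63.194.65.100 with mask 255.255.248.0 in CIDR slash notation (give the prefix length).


Binary: 11111111.11111111.11111000.00000000
Count leading 1s
Prefix: /21


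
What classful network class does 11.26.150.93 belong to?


First octet: 11
Binary: 00001011
0xxxxxxx -> Class A (1-126)
Class A, default mask 255.0.0.0 (/8)


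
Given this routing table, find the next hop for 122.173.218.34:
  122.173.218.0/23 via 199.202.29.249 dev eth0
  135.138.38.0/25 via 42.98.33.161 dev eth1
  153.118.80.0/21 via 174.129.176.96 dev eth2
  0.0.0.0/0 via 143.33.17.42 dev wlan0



Longest prefix match for 122.173.218.34:
  /23 122.173.218.0: MATCH
  /25 135.138.38.0: no
  /21 153.118.80.0: no
  /0 0.0.0.0: MATCH
Selected: next-hop 199.202.29.249 via eth0 (matched /23)


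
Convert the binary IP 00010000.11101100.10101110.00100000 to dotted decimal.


00010000 = 16
11101100 = 236
10101110 = 174
00100000 = 32
IP: 16.236.174.32


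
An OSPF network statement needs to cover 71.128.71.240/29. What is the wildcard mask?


Subnet mask: 255.255.255.248
Wildcard = 255.255.255.255 - subnet mask
255 - 255 = 0
255 - 255 = 0
255 - 255 = 0
255 - 248 = 7
Wildcard: 0.0.0.7


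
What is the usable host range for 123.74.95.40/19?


Network: 123.74.64.0
Broadcast: 123.74.95.255
First usable = network + 1
Last usable = broadcast - 1
Range: 123.74.64.1 to 123.74.95.254


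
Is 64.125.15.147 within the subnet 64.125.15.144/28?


Subnet network: 64.125.15.144
Test IP AND mask: 64.125.15.144
Yes, 64.125.15.147 is in 64.125.15.144/28


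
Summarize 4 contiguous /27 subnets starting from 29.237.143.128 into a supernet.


Original prefix: /27
Number of subnets: 4 = 2^2
New prefix = 27 - 2 = 25
Supernet: 29.237.143.128/25


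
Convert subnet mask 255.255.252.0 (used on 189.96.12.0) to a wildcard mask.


Subnet mask: 255.255.252.0
Wildcard = 255.255.255.255 - subnet mask
255 - 255 = 0
255 - 255 = 0
255 - 252 = 3
255 - 0 = 255
Wildcard: 0.0.3.255


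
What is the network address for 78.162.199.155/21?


IP:   01001110.10100010.11000111.10011011
Mask: 11111111.11111111.11111000.00000000
AND operation:
Net:  01001110.10100010.11000000.00000000
Network: 78.162.192.0/21


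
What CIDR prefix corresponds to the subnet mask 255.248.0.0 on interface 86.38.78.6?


Binary: 11111111.11111000.00000000.00000000
Count leading 1s
Prefix: /13


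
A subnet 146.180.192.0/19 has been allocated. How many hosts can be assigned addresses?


Host bits = 32 - 19 = 13
Total addresses = 2^13 = 8192
Usable = total - 2 (network and broadcast)
Usable hosts: 8190


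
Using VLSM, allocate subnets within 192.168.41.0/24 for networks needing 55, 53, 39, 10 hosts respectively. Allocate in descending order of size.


55 hosts -> /26 (62 usable): 192.168.41.0/26
53 hosts -> /26 (62 usable): 192.168.41.64/26
39 hosts -> /26 (62 usable): 192.168.41.128/26
10 hosts -> /28 (14 usable): 192.168.41.192/28
Allocation: 192.168.41.0/26 (55 hosts, 62 usable); 192.168.41.64/26 (53 hosts, 62 usable); 192.168.41.128/26 (39 hosts, 62 usable); 192.168.41.192/28 (10 hosts, 14 usable)


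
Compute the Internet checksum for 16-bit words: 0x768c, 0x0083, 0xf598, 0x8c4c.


Sum all words (with carry folding):
+ 0x768c = 0x768c
+ 0x0083 = 0x770f
+ 0xf598 = 0x6ca8
+ 0x8c4c = 0xf8f4
One's complement: ~0xf8f4
Checksum = 0x070b


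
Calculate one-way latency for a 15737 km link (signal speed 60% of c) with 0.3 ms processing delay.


Speed = 0.6 * 3e5 km/s = 180000 km/s
Propagation delay = 15737 / 180000 = 0.0874 s = 87.4278 ms
Processing delay = 0.3 ms
Total one-way latency = 87.7278 ms


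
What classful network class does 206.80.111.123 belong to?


First octet: 206
Binary: 11001110
110xxxxx -> Class C (192-223)
Class C, default mask 255.255.255.0 (/24)


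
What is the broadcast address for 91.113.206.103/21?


Network: 91.113.200.0/21
Host bits = 11
Set all host bits to 1:
Broadcast: 91.113.207.255


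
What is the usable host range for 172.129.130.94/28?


Network: 172.129.130.80
Broadcast: 172.129.130.95
First usable = network + 1
Last usable = broadcast - 1
Range: 172.129.130.81 to 172.129.130.94


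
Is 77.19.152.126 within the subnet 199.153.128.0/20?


Subnet network: 199.153.128.0
Test IP AND mask: 77.19.144.0
No, 77.19.152.126 is not in 199.153.128.0/20


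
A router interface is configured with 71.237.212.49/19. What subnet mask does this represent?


/19 means 19 network bits, 13 host bits
Binary: 11111111111111111110000000000000
Mask: 255.255.224.0


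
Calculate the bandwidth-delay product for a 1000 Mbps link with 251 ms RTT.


BDP = bandwidth * RTT
= 1000 Mbps * 251 ms
= 1000 * 1e6 * 251 / 1000 bits
= 251000000 bits
= 31375000 bytes
= 30639.6484 KB
BDP = 251000000 bits (31375000 bytes)


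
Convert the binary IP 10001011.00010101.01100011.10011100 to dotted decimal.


10001011 = 139
00010101 = 21
01100011 = 99
10011100 = 156
IP: 139.21.99.156


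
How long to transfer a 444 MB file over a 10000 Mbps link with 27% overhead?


Effective throughput = 10000 * (1 - 27/100) = 7300 Mbps
File size in Mb = 444 * 8 = 3552 Mb
Time = 3552 / 7300
Time = 0.4866 seconds


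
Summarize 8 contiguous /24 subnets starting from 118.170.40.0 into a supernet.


Original prefix: /24
Number of subnets: 8 = 2^3
New prefix = 24 - 3 = 21
Supernet: 118.170.40.0/21


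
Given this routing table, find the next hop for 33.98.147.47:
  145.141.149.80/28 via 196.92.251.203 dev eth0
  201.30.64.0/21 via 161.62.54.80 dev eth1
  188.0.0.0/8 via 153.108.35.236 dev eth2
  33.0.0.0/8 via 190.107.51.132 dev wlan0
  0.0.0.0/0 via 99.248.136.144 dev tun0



Longest prefix match for 33.98.147.47:
  /28 145.141.149.80: no
  /21 201.30.64.0: no
  /8 188.0.0.0: no
  /8 33.0.0.0: MATCH
  /0 0.0.0.0: MATCH
Selected: next-hop 190.107.51.132 via wlan0 (matched /8)


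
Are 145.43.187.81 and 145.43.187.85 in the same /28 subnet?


Mask: 255.255.255.240
145.43.187.81 AND mask = 145.43.187.80
145.43.187.85 AND mask = 145.43.187.80
Yes, same subnet (145.43.187.80)


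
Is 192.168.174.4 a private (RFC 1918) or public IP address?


RFC 1918 private ranges:
  10.0.0.0/8 (10.0.0.0 - 10.255.255.255)
  172.16.0.0/12 (172.16.0.0 - 172.31.255.255)
  192.168.0.0/16 (192.168.0.0 - 192.168.255.255)
Private (in 192.168.0.0/16)


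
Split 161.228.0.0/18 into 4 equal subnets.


New prefix = 18 + 2 = 20
Each subnet has 4096 addresses
  161.228.0.0/20
  161.228.16.0/20
  161.228.32.0/20
  161.228.48.0/20
Subnets: 161.228.0.0/20, 161.228.16.0/20, 161.228.32.0/20, 161.228.48.0/20


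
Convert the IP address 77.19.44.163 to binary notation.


77 = 01001101
19 = 00010011
44 = 00101100
163 = 10100011
Binary: 01001101.00010011.00101100.10100011


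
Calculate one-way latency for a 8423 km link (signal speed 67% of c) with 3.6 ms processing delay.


Speed = 0.67 * 3e5 km/s = 201000 km/s
Propagation delay = 8423 / 201000 = 0.0419 s = 41.9055 ms
Processing delay = 3.6 ms
Total one-way latency = 45.5055 ms


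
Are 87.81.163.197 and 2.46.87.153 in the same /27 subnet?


Mask: 255.255.255.224
87.81.163.197 AND mask = 87.81.163.192
2.46.87.153 AND mask = 2.46.87.128
No, different subnets (87.81.163.192 vs 2.46.87.128)


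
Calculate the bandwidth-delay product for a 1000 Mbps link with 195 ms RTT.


BDP = bandwidth * RTT
= 1000 Mbps * 195 ms
= 1000 * 1e6 * 195 / 1000 bits
= 195000000 bits
= 24375000 bytes
= 23803.7109 KB
BDP = 195000000 bits (24375000 bytes)


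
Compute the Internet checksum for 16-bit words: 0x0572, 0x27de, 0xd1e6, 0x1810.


Sum all words (with carry folding):
+ 0x0572 = 0x0572
+ 0x27de = 0x2d50
+ 0xd1e6 = 0xff36
+ 0x1810 = 0x1747
One's complement: ~0x1747
Checksum = 0xe8b8


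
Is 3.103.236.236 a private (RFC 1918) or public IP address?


RFC 1918 private ranges:
  10.0.0.0/8 (10.0.0.0 - 10.255.255.255)
  172.16.0.0/12 (172.16.0.0 - 172.31.255.255)
  192.168.0.0/16 (192.168.0.0 - 192.168.255.255)
Public (not in any RFC 1918 range)


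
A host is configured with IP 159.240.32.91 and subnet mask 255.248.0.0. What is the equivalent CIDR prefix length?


Binary: 11111111.11111000.00000000.00000000
Count leading 1s
Prefix: /13


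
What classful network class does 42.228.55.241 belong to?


First octet: 42
Binary: 00101010
0xxxxxxx -> Class A (1-126)
Class A, default mask 255.0.0.0 (/8)


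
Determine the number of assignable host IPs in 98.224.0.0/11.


Host bits = 32 - 11 = 21
Total addresses = 2^21 = 2097152
Usable = total - 2 (network and broadcast)
Usable hosts: 2097150


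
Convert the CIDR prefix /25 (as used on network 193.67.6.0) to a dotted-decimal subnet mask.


/25 means 25 network bits, 7 host bits
Binary: 11111111111111111111111110000000
Mask: 255.255.255.128


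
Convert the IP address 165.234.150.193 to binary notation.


165 = 10100101
234 = 11101010
150 = 10010110
193 = 11000001
Binary: 10100101.11101010.10010110.11000001


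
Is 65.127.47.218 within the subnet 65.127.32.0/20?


Subnet network: 65.127.32.0
Test IP AND mask: 65.127.32.0
Yes, 65.127.47.218 is in 65.127.32.0/20


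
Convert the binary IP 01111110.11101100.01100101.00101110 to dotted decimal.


01111110 = 126
11101100 = 236
01100101 = 101
00101110 = 46
IP: 126.236.101.46


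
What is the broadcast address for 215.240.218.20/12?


Network: 215.240.0.0/12
Host bits = 20
Set all host bits to 1:
Broadcast: 215.255.255.255


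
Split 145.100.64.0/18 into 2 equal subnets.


New prefix = 18 + 1 = 19
Each subnet has 8192 addresses
  145.100.64.0/19
  145.100.96.0/19
Subnets: 145.100.64.0/19, 145.100.96.0/19


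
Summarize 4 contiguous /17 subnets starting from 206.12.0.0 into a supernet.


Original prefix: /17
Number of subnets: 4 = 2^2
New prefix = 17 - 2 = 15
Supernet: 206.12.0.0/15


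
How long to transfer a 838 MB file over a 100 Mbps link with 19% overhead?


Effective throughput = 100 * (1 - 19/100) = 81 Mbps
File size in Mb = 838 * 8 = 6704 Mb
Time = 6704 / 81
Time = 82.7654 seconds


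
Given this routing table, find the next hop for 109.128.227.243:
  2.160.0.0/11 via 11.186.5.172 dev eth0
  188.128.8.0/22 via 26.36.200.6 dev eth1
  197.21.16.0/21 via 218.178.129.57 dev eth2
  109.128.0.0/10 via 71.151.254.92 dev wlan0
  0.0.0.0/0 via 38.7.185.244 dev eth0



Longest prefix match for 109.128.227.243:
  /11 2.160.0.0: no
  /22 188.128.8.0: no
  /21 197.21.16.0: no
  /10 109.128.0.0: MATCH
  /0 0.0.0.0: MATCH
Selected: next-hop 71.151.254.92 via wlan0 (matched /10)


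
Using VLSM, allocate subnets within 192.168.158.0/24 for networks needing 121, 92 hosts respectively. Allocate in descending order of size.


121 hosts -> /25 (126 usable): 192.168.158.0/25
92 hosts -> /25 (126 usable): 192.168.158.128/25
Allocation: 192.168.158.0/25 (121 hosts, 126 usable); 192.168.158.128/25 (92 hosts, 126 usable)


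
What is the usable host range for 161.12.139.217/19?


Network: 161.12.128.0
Broadcast: 161.12.159.255
First usable = network + 1
Last usable = broadcast - 1
Range: 161.12.128.1 to 161.12.159.254


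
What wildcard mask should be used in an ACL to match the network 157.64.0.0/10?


Subnet mask: 255.192.0.0
Wildcard = 255.255.255.255 - subnet mask
255 - 255 = 0
255 - 192 = 63
255 - 0 = 255
255 - 0 = 255
Wildcard: 0.63.255.255


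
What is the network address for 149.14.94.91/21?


IP:   10010101.00001110.01011110.01011011
Mask: 11111111.11111111.11111000.00000000
AND operation:
Net:  10010101.00001110.01011000.00000000
Network: 149.14.88.0/21


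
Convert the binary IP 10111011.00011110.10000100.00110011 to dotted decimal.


10111011 = 187
00011110 = 30
10000100 = 132
00110011 = 51
IP: 187.30.132.51


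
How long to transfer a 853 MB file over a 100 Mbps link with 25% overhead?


Effective throughput = 100 * (1 - 25/100) = 75 Mbps
File size in Mb = 853 * 8 = 6824 Mb
Time = 6824 / 75
Time = 90.9867 seconds


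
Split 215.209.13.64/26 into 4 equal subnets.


New prefix = 26 + 2 = 28
Each subnet has 16 addresses
  215.209.13.64/28
  215.209.13.80/28
  215.209.13.96/28
  215.209.13.112/28
Subnets: 215.209.13.64/28, 215.209.13.80/28, 215.209.13.96/28, 215.209.13.112/28


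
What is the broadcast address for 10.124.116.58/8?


Network: 10.0.0.0/8
Host bits = 24
Set all host bits to 1:
Broadcast: 10.255.255.255


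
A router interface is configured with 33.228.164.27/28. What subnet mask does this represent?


/28 means 28 network bits, 4 host bits
Binary: 11111111111111111111111111110000
Mask: 255.255.255.240


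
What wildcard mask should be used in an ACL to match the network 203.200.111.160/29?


Subnet mask: 255.255.255.248
Wildcard = 255.255.255.255 - subnet mask
255 - 255 = 0
255 - 255 = 0
255 - 255 = 0
255 - 248 = 7
Wildcard: 0.0.0.7


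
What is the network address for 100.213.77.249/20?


IP:   01100100.11010101.01001101.11111001
Mask: 11111111.11111111.11110000.00000000
AND operation:
Net:  01100100.11010101.01000000.00000000
Network: 100.213.64.0/20


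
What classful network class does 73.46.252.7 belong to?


First octet: 73
Binary: 01001001
0xxxxxxx -> Class A (1-126)
Class A, default mask 255.0.0.0 (/8)


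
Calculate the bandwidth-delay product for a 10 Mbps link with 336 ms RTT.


BDP = bandwidth * RTT
= 10 Mbps * 336 ms
= 10 * 1e6 * 336 / 1000 bits
= 3360000 bits
= 420000 bytes
= 410.1562 KB
BDP = 3360000 bits (420000 bytes)


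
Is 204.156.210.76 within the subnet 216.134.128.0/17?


Subnet network: 216.134.128.0
Test IP AND mask: 204.156.128.0
No, 204.156.210.76 is not in 216.134.128.0/17


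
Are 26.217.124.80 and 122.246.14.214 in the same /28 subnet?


Mask: 255.255.255.240
26.217.124.80 AND mask = 26.217.124.80
122.246.14.214 AND mask = 122.246.14.208
No, different subnets (26.217.124.80 vs 122.246.14.208)


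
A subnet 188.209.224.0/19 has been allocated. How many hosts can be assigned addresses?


Host bits = 32 - 19 = 13
Total addresses = 2^13 = 8192
Usable = total - 2 (network and broadcast)
Usable hosts: 8190


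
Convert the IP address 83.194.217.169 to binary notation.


83 = 01010011
194 = 11000010
217 = 11011001
169 = 10101001
Binary: 01010011.11000010.11011001.10101001


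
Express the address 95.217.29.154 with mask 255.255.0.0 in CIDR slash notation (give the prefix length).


Binary: 11111111.11111111.00000000.00000000
Count leading 1s
Prefix: /16


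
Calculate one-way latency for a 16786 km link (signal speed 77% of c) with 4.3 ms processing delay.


Speed = 0.77 * 3e5 km/s = 231000 km/s
Propagation delay = 16786 / 231000 = 0.0727 s = 72.6667 ms
Processing delay = 4.3 ms
Total one-way latency = 76.9667 ms


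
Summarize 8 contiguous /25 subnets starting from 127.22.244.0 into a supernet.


Original prefix: /25
Number of subnets: 8 = 2^3
New prefix = 25 - 3 = 22
Supernet: 127.22.244.0/22


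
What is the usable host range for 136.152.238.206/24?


Network: 136.152.238.0
Broadcast: 136.152.238.255
First usable = network + 1
Last usable = broadcast - 1
Range: 136.152.238.1 to 136.152.238.254


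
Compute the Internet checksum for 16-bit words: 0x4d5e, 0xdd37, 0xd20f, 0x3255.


Sum all words (with carry folding):
+ 0x4d5e = 0x4d5e
+ 0xdd37 = 0x2a96
+ 0xd20f = 0xfca5
+ 0x3255 = 0x2efb
One's complement: ~0x2efb
Checksum = 0xd104


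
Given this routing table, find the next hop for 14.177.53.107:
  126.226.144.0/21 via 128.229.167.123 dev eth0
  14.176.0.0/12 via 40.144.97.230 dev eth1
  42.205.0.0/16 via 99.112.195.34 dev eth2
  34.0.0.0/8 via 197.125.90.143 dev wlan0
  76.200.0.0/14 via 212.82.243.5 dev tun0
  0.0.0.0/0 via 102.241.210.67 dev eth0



Longest prefix match for 14.177.53.107:
  /21 126.226.144.0: no
  /12 14.176.0.0: MATCH
  /16 42.205.0.0: no
  /8 34.0.0.0: no
  /14 76.200.0.0: no
  /0 0.0.0.0: MATCH
Selected: next-hop 40.144.97.230 via eth1 (matched /12)


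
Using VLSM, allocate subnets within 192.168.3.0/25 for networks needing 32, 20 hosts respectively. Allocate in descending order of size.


32 hosts -> /26 (62 usable): 192.168.3.0/26
20 hosts -> /27 (30 usable): 192.168.3.64/27
Allocation: 192.168.3.0/26 (32 hosts, 62 usable); 192.168.3.64/27 (20 hosts, 30 usable)


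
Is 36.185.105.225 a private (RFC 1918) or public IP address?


RFC 1918 private ranges:
  10.0.0.0/8 (10.0.0.0 - 10.255.255.255)
  172.16.0.0/12 (172.16.0.0 - 172.31.255.255)
  192.168.0.0/16 (192.168.0.0 - 192.168.255.255)
Public (not in any RFC 1918 range)


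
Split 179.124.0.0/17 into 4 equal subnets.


New prefix = 17 + 2 = 19
Each subnet has 8192 addresses
  179.124.0.0/19
  179.124.32.0/19
  179.124.64.0/19
  179.124.96.0/19
Subnets: 179.124.0.0/19, 179.124.32.0/19, 179.124.64.0/19, 179.124.96.0/19


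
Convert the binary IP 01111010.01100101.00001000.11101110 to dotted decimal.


01111010 = 122
01100101 = 101
00001000 = 8
11101110 = 238
IP: 122.101.8.238


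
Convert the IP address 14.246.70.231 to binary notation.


14 = 00001110
246 = 11110110
70 = 01000110
231 = 11100111
Binary: 00001110.11110110.01000110.11100111


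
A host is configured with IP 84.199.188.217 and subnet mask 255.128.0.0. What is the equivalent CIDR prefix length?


Binary: 11111111.10000000.00000000.00000000
Count leading 1s
Prefix: /9


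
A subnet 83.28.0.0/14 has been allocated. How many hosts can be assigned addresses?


Host bits = 32 - 14 = 18
Total addresses = 2^18 = 262144
Usable = total - 2 (network and broadcast)
Usable hosts: 262142


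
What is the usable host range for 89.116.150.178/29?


Network: 89.116.150.176
Broadcast: 89.116.150.183
First usable = network + 1
Last usable = broadcast - 1
Range: 89.116.150.177 to 89.116.150.182


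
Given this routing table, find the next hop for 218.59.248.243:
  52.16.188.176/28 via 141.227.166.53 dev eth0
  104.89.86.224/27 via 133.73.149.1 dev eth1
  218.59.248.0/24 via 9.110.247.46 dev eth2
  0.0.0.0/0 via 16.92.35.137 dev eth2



Longest prefix match for 218.59.248.243:
  /28 52.16.188.176: no
  /27 104.89.86.224: no
  /24 218.59.248.0: MATCH
  /0 0.0.0.0: MATCH
Selected: next-hop 9.110.247.46 via eth2 (matched /24)


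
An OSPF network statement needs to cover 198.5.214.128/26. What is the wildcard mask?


Subnet mask: 255.255.255.192
Wildcard = 255.255.255.255 - subnet mask
255 - 255 = 0
255 - 255 = 0
255 - 255 = 0
255 - 192 = 63
Wildcard: 0.0.0.63


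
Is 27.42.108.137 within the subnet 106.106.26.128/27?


Subnet network: 106.106.26.128
Test IP AND mask: 27.42.108.128
No, 27.42.108.137 is not in 106.106.26.128/27


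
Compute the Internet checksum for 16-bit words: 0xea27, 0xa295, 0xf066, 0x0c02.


Sum all words (with carry folding):
+ 0xea27 = 0xea27
+ 0xa295 = 0x8cbd
+ 0xf066 = 0x7d24
+ 0x0c02 = 0x8926
One's complement: ~0x8926
Checksum = 0x76d9


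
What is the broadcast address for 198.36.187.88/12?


Network: 198.32.0.0/12
Host bits = 20
Set all host bits to 1:
Broadcast: 198.47.255.255


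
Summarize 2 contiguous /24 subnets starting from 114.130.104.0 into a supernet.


Original prefix: /24
Number of subnets: 2 = 2^1
New prefix = 24 - 1 = 23
Supernet: 114.130.104.0/23


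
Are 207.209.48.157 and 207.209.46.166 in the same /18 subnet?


Mask: 255.255.192.0
207.209.48.157 AND mask = 207.209.0.0
207.209.46.166 AND mask = 207.209.0.0
Yes, same subnet (207.209.0.0)


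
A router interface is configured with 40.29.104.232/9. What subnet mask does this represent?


/9 means 9 network bits, 23 host bits
Binary: 11111111100000000000000000000000
Mask: 255.128.0.0


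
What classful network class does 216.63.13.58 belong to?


First octet: 216
Binary: 11011000
110xxxxx -> Class C (192-223)
Class C, default mask 255.255.255.0 (/24)


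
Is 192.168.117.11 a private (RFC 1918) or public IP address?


RFC 1918 private ranges:
  10.0.0.0/8 (10.0.0.0 - 10.255.255.255)
  172.16.0.0/12 (172.16.0.0 - 172.31.255.255)
  192.168.0.0/16 (192.168.0.0 - 192.168.255.255)
Private (in 192.168.0.0/16)


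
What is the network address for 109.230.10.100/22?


IP:   01101101.11100110.00001010.01100100
Mask: 11111111.11111111.11111100.00000000
AND operation:
Net:  01101101.11100110.00001000.00000000
Network: 109.230.8.0/22


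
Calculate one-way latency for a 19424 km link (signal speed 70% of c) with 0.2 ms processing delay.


Speed = 0.7 * 3e5 km/s = 210000 km/s
Propagation delay = 19424 / 210000 = 0.0925 s = 92.4952 ms
Processing delay = 0.2 ms
Total one-way latency = 92.6952 ms


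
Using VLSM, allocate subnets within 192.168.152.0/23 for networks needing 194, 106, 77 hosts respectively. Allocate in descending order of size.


194 hosts -> /24 (254 usable): 192.168.152.0/24
106 hosts -> /25 (126 usable): 192.168.153.0/25
77 hosts -> /25 (126 usable): 192.168.153.128/25
Allocation: 192.168.152.0/24 (194 hosts, 254 usable); 192.168.153.0/25 (106 hosts, 126 usable); 192.168.153.128/25 (77 hosts, 126 usable)


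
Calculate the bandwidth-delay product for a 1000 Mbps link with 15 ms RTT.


BDP = bandwidth * RTT
= 1000 Mbps * 15 ms
= 1000 * 1e6 * 15 / 1000 bits
= 15000000 bits
= 1875000 bytes
= 1831.0547 KB
BDP = 15000000 bits (1875000 bytes)


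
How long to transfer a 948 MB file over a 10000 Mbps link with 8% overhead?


Effective throughput = 10000 * (1 - 8/100) = 9200 Mbps
File size in Mb = 948 * 8 = 7584 Mb
Time = 7584 / 9200
Time = 0.8243 seconds


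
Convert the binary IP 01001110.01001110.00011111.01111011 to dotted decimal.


01001110 = 78
01001110 = 78
00011111 = 31
01111011 = 123
IP: 78.78.31.123


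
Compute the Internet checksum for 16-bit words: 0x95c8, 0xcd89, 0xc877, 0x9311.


Sum all words (with carry folding):
+ 0x95c8 = 0x95c8
+ 0xcd89 = 0x6352
+ 0xc877 = 0x2bca
+ 0x9311 = 0xbedb
One's complement: ~0xbedb
Checksum = 0x4124
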